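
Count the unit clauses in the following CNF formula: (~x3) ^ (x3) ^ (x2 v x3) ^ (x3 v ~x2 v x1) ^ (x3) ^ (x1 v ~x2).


A unit clause contains exactly one literal.
Unit clauses found: (~x3), (x3), (x3).
Count = 3.

3


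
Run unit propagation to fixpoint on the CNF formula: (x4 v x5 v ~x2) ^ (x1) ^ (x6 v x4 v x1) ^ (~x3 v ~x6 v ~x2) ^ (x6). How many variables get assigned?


Unit propagation repeatedly assigns the literal in any unit clause, then simplifies.
Assignments in order: x1 = T, x6 = T.
No further unit clauses remain.
Total variables assigned = 2.

2


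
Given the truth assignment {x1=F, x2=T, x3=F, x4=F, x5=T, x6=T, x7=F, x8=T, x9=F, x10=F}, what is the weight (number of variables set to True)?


The weight is the number of variables assigned True.
True variables: x2, x5, x6, x8.
Weight = 4.

4


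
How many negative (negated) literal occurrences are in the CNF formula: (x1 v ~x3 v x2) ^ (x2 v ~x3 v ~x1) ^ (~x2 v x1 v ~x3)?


Scan each clause for negated literals.
Clause 1: 1 negative; Clause 2: 2 negative; Clause 3: 2 negative.
Total negative literal occurrences = 5.

5


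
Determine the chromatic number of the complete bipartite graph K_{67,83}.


K_{67,83} is bipartite by definition: the two parts are independent sets, with every edge crossing between them.
Color all vertices in one part with color 1 and all vertices in the other part with color 2.
Since the graph has at least one edge, one color does not suffice.
Chromatic number = 2.

2


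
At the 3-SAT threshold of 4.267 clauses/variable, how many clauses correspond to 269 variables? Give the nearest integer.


The 3-SAT phase transition occurs at approximately 4.267 clauses per variable.
m = 4.267 * 269 = 1147.823.
Rounded to nearest integer: 1148.

1148


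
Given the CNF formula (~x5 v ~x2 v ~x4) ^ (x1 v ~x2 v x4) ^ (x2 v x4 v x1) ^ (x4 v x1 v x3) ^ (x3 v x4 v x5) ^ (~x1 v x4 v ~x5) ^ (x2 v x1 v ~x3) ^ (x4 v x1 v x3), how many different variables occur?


Identify each distinct variable in the formula.
Variables found: x1, x2, x3, x4, x5.
Total distinct variables = 5.

5


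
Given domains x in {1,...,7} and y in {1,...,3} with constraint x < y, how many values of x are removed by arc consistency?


For the constraint x < y, x needs a supporting value in y's domain.
x can be at most 2 (one less than y's maximum).
Valid x values from domain: 2 out of 7.
Pruned = 7 - 2 = 5.

5


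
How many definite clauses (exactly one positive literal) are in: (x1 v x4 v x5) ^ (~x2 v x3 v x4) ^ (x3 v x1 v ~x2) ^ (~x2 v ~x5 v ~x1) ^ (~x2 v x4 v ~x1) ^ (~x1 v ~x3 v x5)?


A definite clause has exactly one positive literal.
Clause 1: 3 positive -> not definite
Clause 2: 2 positive -> not definite
Clause 3: 2 positive -> not definite
Clause 4: 0 positive -> not definite
Clause 5: 1 positive -> definite
Clause 6: 1 positive -> definite
Definite clause count = 2.

2


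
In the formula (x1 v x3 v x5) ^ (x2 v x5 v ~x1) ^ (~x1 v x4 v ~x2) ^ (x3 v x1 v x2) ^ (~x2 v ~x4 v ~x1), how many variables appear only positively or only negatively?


A pure literal appears in only one polarity across all clauses.
Pure literals: x3 (positive only), x5 (positive only).
Count = 2.

2


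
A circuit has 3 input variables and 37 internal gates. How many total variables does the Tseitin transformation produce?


The Tseitin transformation introduces one auxiliary variable per gate.
Total variables = inputs + gates = 3 + 37 = 40.

40


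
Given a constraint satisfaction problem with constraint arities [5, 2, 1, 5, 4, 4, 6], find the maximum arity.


The arities are: 5, 2, 1, 5, 4, 4, 6.
Scan for the maximum value.
Maximum arity = 6.

6


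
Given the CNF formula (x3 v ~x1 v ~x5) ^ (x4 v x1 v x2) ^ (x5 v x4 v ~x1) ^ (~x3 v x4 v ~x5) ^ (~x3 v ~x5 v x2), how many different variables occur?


Identify each distinct variable in the formula.
Variables found: x1, x2, x3, x4, x5.
Total distinct variables = 5.

5


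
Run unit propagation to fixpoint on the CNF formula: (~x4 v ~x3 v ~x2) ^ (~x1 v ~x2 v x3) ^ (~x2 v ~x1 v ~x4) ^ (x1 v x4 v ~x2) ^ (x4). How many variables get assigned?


Unit propagation repeatedly assigns the literal in any unit clause, then simplifies.
Assignments in order: x4 = T.
No further unit clauses remain.
Total variables assigned = 1.

1


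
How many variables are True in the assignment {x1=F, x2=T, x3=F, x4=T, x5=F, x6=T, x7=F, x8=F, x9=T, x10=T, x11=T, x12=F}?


The weight is the number of variables assigned True.
True variables: x2, x4, x6, x9, x10, x11.
Weight = 6.

6


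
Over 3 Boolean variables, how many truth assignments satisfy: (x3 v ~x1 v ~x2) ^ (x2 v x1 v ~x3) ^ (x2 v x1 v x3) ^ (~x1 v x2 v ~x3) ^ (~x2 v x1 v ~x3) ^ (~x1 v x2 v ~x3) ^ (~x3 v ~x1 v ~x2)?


Enumerate all 8 truth assignments over 3 variables.
Test each against every clause.
Satisfying assignments found: 2.

2


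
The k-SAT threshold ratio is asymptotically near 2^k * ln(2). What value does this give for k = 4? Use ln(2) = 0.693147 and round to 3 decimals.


Using the asymptotic formula: threshold ~ 2^k * ln(2).
2^4 = 16.
16 * 0.693147 = 11.09.

11.09


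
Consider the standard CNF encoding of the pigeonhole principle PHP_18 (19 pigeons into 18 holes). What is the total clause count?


The PHP encoding has two parts:
1) At-least-one-hole clauses: 19 (one per pigeon, each with 18 literals).
2) At-most-one-pigeon-per-hole clauses: 18 holes * C(19,2) = 18 * 171 = 3078.
Total clauses = 19 + 3078 = 3097.

3097


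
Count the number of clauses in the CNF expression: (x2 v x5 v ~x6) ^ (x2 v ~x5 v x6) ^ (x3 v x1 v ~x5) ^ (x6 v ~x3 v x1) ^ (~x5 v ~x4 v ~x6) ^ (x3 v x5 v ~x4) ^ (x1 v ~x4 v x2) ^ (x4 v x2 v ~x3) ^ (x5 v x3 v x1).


Each group enclosed in parentheses joined by ^ is one clause.
Counting the conjuncts: 9 clauses.

9


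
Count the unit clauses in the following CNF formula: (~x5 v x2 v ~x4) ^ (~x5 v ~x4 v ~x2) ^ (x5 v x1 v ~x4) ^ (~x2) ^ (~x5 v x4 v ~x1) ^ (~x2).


A unit clause contains exactly one literal.
Unit clauses found: (~x2), (~x2).
Count = 2.

2


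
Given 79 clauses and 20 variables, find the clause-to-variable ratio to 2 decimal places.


Clause-to-variable ratio = clauses / variables.
79 / 20 = 3.95.

3.95


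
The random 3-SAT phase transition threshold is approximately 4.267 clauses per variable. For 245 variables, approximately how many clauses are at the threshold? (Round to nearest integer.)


The 3-SAT phase transition occurs at approximately 4.267 clauses per variable.
m = 4.267 * 245 = 1045.415.
Rounded to nearest integer: 1045.

1045


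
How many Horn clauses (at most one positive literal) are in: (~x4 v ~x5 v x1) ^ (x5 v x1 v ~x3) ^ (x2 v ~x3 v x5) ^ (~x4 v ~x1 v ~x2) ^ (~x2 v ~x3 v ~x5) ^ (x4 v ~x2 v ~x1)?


A Horn clause has at most one positive literal.
Clause 1: 1 positive lit(s) -> Horn
Clause 2: 2 positive lit(s) -> not Horn
Clause 3: 2 positive lit(s) -> not Horn
Clause 4: 0 positive lit(s) -> Horn
Clause 5: 0 positive lit(s) -> Horn
Clause 6: 1 positive lit(s) -> Horn
Total Horn clauses = 4.

4


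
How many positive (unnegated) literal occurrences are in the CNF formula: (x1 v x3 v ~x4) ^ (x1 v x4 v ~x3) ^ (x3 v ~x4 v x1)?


Scan each clause for unnegated literals.
Clause 1: 2 positive; Clause 2: 2 positive; Clause 3: 2 positive.
Total positive literal occurrences = 6.

6


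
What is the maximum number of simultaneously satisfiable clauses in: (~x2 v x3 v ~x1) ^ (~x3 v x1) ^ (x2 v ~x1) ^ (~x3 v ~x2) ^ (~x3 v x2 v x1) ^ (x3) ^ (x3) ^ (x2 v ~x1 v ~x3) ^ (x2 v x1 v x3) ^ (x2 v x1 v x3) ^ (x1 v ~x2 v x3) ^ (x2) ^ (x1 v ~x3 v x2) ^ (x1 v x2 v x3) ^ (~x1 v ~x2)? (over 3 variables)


Enumerate all 8 truth assignments.
For each, count how many of the 15 clauses are satisfied.
The formula is not fully satisfiable, so the maximum is below 15.
Maximum simultaneously satisfiable clauses = 13.

13


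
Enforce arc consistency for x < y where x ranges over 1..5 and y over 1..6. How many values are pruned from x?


For the constraint x < y, x needs a supporting value in y's domain.
x can be at most 5 (one less than y's maximum).
Valid x values from domain: 5 out of 5.
Pruned = 5 - 5 = 0.

0


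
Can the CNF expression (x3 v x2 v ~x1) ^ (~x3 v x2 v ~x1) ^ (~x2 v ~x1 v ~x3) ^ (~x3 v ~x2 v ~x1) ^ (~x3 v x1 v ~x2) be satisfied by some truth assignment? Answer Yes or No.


Check all 8 possible truth assignments.
Number of satisfying assignments found: 4.
The formula is satisfiable.

Yes


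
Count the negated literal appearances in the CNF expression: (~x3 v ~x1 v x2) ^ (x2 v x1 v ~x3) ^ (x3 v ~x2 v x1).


Scan each clause for negated literals.
Clause 1: 2 negative; Clause 2: 1 negative; Clause 3: 1 negative.
Total negative literal occurrences = 4.

4


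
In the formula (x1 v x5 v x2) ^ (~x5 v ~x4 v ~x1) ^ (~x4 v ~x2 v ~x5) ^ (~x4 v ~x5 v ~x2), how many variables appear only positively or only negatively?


A pure literal appears in only one polarity across all clauses.
Pure literals: x4 (negative only).
Count = 1.

1


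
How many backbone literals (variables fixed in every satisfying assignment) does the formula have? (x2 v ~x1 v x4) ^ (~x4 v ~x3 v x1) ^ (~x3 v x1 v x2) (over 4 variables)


Find all satisfying assignments: 11 model(s).
Check which variables have the same value in every model.
No variable is fixed across all models.
Backbone size = 0.

0


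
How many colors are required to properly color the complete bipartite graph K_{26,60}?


K_{26,60} is bipartite by definition: the two parts are independent sets, with every edge crossing between them.
Color all vertices in one part with color 1 and all vertices in the other part with color 2.
Since the graph has at least one edge, one color does not suffice.
Chromatic number = 2.

2


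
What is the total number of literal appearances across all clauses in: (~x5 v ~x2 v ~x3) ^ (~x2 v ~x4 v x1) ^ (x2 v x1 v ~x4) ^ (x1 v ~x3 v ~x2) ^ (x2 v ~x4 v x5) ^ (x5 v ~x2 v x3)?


Clause lengths: 3, 3, 3, 3, 3, 3.
Sum = 3 + 3 + 3 + 3 + 3 + 3 = 18.

18


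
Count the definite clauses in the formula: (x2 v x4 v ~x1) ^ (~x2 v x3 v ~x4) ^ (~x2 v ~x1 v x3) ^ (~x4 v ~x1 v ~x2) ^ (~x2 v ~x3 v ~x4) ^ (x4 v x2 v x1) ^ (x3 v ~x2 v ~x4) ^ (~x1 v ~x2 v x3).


A definite clause has exactly one positive literal.
Clause 1: 2 positive -> not definite
Clause 2: 1 positive -> definite
Clause 3: 1 positive -> definite
Clause 4: 0 positive -> not definite
Clause 5: 0 positive -> not definite
Clause 6: 3 positive -> not definite
Clause 7: 1 positive -> definite
Clause 8: 1 positive -> definite
Definite clause count = 4.

4


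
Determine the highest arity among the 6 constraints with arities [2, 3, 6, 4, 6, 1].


The arities are: 2, 3, 6, 4, 6, 1.
Scan for the maximum value.
Maximum arity = 6.

6


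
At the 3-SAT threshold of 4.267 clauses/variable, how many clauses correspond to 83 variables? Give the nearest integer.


The 3-SAT phase transition occurs at approximately 4.267 clauses per variable.
m = 4.267 * 83 = 354.161.
Rounded to nearest integer: 354.

354


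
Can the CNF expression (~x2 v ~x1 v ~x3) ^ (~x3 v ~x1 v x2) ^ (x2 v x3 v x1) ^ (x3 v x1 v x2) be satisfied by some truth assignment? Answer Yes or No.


Check all 8 possible truth assignments.
Number of satisfying assignments found: 5.
The formula is satisfiable.

Yes


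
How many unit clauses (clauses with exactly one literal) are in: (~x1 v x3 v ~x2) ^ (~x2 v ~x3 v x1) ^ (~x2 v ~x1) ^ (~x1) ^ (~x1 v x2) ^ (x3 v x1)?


A unit clause contains exactly one literal.
Unit clauses found: (~x1).
Count = 1.

1


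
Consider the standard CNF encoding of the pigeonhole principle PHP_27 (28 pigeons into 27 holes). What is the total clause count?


The PHP encoding has two parts:
1) At-least-one-hole clauses: 28 (one per pigeon, each with 27 literals).
2) At-most-one-pigeon-per-hole clauses: 27 holes * C(28,2) = 27 * 378 = 10206.
Total clauses = 28 + 10206 = 10234.

10234


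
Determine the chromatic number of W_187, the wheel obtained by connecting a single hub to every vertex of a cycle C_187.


W_187 consists of the cycle C_187 together with a hub vertex adjacent to every cycle vertex.
The cycle C_187 needs 3 colors (odd cycle -> 3).
The hub is adjacent to every cycle vertex, so it must receive a new color distinct from all of them.
Chromatic number = 3 + 1 = 4.

4


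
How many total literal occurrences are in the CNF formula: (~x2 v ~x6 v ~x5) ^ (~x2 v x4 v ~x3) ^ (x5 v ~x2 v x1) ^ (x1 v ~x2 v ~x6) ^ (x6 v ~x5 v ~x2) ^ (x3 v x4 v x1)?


Clause lengths: 3, 3, 3, 3, 3, 3.
Sum = 3 + 3 + 3 + 3 + 3 + 3 = 18.

18


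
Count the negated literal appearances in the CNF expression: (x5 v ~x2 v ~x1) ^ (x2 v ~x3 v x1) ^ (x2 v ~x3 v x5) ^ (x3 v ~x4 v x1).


Scan each clause for negated literals.
Clause 1: 2 negative; Clause 2: 1 negative; Clause 3: 1 negative; Clause 4: 1 negative.
Total negative literal occurrences = 5.

5


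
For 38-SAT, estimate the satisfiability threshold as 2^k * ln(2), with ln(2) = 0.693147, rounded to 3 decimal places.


Using the asymptotic formula: threshold ~ 2^k * ln(2).
2^38 = 274877906944.
274877906944 * 0.693147 = 190530796564.513.

190530796564.513


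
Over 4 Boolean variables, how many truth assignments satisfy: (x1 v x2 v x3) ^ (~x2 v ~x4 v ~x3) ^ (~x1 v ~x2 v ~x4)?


Enumerate all 16 truth assignments over 4 variables.
Test each against every clause.
Satisfying assignments found: 11.

11


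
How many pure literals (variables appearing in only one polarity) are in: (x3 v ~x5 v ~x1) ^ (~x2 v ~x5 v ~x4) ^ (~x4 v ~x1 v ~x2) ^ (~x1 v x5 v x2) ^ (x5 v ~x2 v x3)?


A pure literal appears in only one polarity across all clauses.
Pure literals: x1 (negative only), x3 (positive only), x4 (negative only).
Count = 3.

3


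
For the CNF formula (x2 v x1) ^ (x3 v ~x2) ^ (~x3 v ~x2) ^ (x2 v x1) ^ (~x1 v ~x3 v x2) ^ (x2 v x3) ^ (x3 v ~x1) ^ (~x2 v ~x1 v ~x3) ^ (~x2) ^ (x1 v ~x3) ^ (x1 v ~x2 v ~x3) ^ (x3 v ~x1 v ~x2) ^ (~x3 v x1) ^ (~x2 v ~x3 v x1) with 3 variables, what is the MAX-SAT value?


Enumerate all 8 truth assignments.
For each, count how many of the 14 clauses are satisfied.
The formula is not fully satisfiable, so the maximum is below 14.
Maximum simultaneously satisfiable clauses = 13.

13


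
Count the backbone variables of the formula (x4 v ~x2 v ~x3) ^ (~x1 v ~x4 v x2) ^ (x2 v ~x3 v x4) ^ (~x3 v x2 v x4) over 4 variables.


Find all satisfying assignments: 10 model(s).
Check which variables have the same value in every model.
No variable is fixed across all models.
Backbone size = 0.

0


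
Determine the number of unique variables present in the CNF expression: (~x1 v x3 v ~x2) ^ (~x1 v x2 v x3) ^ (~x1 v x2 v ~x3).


Identify each distinct variable in the formula.
Variables found: x1, x2, x3.
Total distinct variables = 3.

3


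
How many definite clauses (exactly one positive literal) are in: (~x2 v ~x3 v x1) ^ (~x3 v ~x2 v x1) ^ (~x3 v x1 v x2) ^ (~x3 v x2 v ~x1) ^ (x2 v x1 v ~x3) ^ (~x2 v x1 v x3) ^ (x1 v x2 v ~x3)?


A definite clause has exactly one positive literal.
Clause 1: 1 positive -> definite
Clause 2: 1 positive -> definite
Clause 3: 2 positive -> not definite
Clause 4: 1 positive -> definite
Clause 5: 2 positive -> not definite
Clause 6: 2 positive -> not definite
Clause 7: 2 positive -> not definite
Definite clause count = 3.

3


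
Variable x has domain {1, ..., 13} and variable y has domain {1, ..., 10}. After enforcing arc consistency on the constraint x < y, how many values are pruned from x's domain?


For the constraint x < y, x needs a supporting value in y's domain.
x can be at most 9 (one less than y's maximum).
Valid x values from domain: 9 out of 13.
Pruned = 13 - 9 = 4.

4


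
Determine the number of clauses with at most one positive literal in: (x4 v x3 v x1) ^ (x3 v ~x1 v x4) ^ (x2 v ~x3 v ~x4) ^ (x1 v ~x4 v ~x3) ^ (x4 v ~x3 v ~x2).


A Horn clause has at most one positive literal.
Clause 1: 3 positive lit(s) -> not Horn
Clause 2: 2 positive lit(s) -> not Horn
Clause 3: 1 positive lit(s) -> Horn
Clause 4: 1 positive lit(s) -> Horn
Clause 5: 1 positive lit(s) -> Horn
Total Horn clauses = 3.

3


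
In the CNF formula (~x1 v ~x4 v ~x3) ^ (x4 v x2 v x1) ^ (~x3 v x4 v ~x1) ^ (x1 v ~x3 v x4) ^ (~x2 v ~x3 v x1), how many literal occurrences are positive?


Scan each clause for unnegated literals.
Clause 1: 0 positive; Clause 2: 3 positive; Clause 3: 1 positive; Clause 4: 2 positive; Clause 5: 1 positive.
Total positive literal occurrences = 7.

7


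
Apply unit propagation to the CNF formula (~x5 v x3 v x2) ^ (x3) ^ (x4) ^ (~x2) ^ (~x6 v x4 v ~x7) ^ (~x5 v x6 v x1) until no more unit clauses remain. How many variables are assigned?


Unit propagation repeatedly assigns the literal in any unit clause, then simplifies.
Assignments in order: x3 = T, x4 = T, x2 = F.
No further unit clauses remain.
Total variables assigned = 3.

3


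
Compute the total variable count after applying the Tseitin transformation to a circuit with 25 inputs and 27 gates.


The Tseitin transformation introduces one auxiliary variable per gate.
Total variables = inputs + gates = 25 + 27 = 52.

52


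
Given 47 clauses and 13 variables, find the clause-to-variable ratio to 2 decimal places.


Clause-to-variable ratio = clauses / variables.
47 / 13 = 3.62.

3.62


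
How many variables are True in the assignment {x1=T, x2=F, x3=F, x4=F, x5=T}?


The weight is the number of variables assigned True.
True variables: x1, x5.
Weight = 2.

2


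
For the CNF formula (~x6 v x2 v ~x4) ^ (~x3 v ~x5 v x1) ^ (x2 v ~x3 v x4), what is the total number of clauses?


Each group enclosed in parentheses joined by ^ is one clause.
Counting the conjuncts: 3 clauses.

3


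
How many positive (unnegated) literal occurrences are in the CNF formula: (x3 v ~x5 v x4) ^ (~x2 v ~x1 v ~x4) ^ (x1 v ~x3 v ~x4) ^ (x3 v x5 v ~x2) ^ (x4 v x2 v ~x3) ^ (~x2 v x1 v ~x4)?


Scan each clause for unnegated literals.
Clause 1: 2 positive; Clause 2: 0 positive; Clause 3: 1 positive; Clause 4: 2 positive; Clause 5: 2 positive; Clause 6: 1 positive.
Total positive literal occurrences = 8.

8


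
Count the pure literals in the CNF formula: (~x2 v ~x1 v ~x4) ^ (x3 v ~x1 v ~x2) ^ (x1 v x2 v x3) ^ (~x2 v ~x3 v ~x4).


A pure literal appears in only one polarity across all clauses.
Pure literals: x4 (negative only).
Count = 1.

1


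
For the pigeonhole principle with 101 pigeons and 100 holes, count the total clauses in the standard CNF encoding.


The PHP encoding has two parts:
1) At-least-one-hole clauses: 101 (one per pigeon, each with 100 literals).
2) At-most-one-pigeon-per-hole clauses: 100 holes * C(101,2) = 100 * 5050 = 505000.
Total clauses = 101 + 505000 = 505101.

505101


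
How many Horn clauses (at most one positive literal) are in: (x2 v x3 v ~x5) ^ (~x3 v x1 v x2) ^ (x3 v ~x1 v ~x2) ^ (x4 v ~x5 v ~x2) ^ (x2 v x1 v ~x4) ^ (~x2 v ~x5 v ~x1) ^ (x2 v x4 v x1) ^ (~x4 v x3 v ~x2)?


A Horn clause has at most one positive literal.
Clause 1: 2 positive lit(s) -> not Horn
Clause 2: 2 positive lit(s) -> not Horn
Clause 3: 1 positive lit(s) -> Horn
Clause 4: 1 positive lit(s) -> Horn
Clause 5: 2 positive lit(s) -> not Horn
Clause 6: 0 positive lit(s) -> Horn
Clause 7: 3 positive lit(s) -> not Horn
Clause 8: 1 positive lit(s) -> Horn
Total Horn clauses = 4.

4


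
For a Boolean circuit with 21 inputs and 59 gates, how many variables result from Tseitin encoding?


The Tseitin transformation introduces one auxiliary variable per gate.
Total variables = inputs + gates = 21 + 59 = 80.

80


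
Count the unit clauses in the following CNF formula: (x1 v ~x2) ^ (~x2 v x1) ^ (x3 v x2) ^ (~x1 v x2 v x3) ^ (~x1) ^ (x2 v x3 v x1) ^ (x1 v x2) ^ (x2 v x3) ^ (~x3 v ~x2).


A unit clause contains exactly one literal.
Unit clauses found: (~x1).
Count = 1.

1


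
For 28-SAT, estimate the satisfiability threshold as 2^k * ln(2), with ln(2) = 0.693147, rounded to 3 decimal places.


Using the asymptotic formula: threshold ~ 2^k * ln(2).
2^28 = 268435456.
268435456 * 0.693147 = 186065231.02.

186065231.02


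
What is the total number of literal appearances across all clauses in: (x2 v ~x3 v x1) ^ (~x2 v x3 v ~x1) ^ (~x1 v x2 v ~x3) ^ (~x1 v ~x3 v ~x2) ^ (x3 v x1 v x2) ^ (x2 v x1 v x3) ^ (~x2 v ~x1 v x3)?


Clause lengths: 3, 3, 3, 3, 3, 3, 3.
Sum = 3 + 3 + 3 + 3 + 3 + 3 + 3 = 21.

21


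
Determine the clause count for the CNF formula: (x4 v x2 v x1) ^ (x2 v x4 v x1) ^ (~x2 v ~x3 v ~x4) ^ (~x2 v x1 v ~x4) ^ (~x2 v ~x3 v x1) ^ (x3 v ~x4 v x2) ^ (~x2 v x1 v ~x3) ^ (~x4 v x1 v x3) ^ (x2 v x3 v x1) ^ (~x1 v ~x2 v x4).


Each group enclosed in parentheses joined by ^ is one clause.
Counting the conjuncts: 10 clauses.

10


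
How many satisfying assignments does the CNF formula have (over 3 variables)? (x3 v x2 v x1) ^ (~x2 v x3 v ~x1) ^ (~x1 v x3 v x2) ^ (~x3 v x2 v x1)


Enumerate all 8 truth assignments over 3 variables.
Test each against every clause.
Satisfying assignments found: 4.

4


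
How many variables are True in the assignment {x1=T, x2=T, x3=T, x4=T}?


The weight is the number of variables assigned True.
True variables: x1, x2, x3, x4.
Weight = 4.

4


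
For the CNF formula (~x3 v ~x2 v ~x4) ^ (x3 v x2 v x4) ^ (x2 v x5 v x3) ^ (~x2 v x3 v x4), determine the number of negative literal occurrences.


Scan each clause for negated literals.
Clause 1: 3 negative; Clause 2: 0 negative; Clause 3: 0 negative; Clause 4: 1 negative.
Total negative literal occurrences = 4.

4


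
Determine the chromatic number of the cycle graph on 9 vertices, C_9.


An odd cycle cannot be 2-colored: alternating two colors around the cycle returns to the start with a conflict.
Since 9 is odd, three colors are required (and three suffice).
Chromatic number = 3.

3


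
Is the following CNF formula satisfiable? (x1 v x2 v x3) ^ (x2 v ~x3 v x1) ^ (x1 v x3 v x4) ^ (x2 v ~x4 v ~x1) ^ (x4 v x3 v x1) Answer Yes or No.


Check all 16 possible truth assignments.
Number of satisfying assignments found: 9.
The formula is satisfiable.

Yes


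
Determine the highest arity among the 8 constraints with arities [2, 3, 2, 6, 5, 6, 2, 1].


The arities are: 2, 3, 2, 6, 5, 6, 2, 1.
Scan for the maximum value.
Maximum arity = 6.

6


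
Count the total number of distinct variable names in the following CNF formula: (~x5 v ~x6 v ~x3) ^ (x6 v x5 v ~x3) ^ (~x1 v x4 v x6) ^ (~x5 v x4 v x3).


Identify each distinct variable in the formula.
Variables found: x1, x3, x4, x5, x6.
Total distinct variables = 5.

5


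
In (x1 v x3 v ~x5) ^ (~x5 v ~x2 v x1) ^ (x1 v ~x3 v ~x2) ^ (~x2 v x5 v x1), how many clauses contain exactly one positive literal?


A definite clause has exactly one positive literal.
Clause 1: 2 positive -> not definite
Clause 2: 1 positive -> definite
Clause 3: 1 positive -> definite
Clause 4: 2 positive -> not definite
Definite clause count = 2.

2


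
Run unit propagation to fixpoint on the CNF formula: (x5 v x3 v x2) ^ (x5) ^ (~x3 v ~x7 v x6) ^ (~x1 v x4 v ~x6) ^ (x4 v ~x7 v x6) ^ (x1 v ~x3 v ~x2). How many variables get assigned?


Unit propagation repeatedly assigns the literal in any unit clause, then simplifies.
Assignments in order: x5 = T.
No further unit clauses remain.
Total variables assigned = 1.

1


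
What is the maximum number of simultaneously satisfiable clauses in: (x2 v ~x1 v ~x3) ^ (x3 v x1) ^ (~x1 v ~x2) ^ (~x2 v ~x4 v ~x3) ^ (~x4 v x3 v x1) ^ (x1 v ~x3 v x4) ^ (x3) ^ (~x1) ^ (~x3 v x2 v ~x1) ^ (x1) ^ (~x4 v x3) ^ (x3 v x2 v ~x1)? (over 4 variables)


Enumerate all 16 truth assignments.
For each, count how many of the 12 clauses are satisfied.
The formula is not fully satisfiable, so the maximum is below 12.
Maximum simultaneously satisfiable clauses = 11.

11


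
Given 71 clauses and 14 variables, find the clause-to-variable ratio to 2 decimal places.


Clause-to-variable ratio = clauses / variables.
71 / 14 = 5.07.

5.07


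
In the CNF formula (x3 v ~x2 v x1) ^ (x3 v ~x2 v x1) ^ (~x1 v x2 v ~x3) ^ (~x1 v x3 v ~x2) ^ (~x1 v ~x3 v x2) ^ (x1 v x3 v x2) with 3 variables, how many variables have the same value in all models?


Find all satisfying assignments: 4 model(s).
Check which variables have the same value in every model.
No variable is fixed across all models.
Backbone size = 0.

0


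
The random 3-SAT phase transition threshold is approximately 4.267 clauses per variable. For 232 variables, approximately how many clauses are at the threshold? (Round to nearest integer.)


The 3-SAT phase transition occurs at approximately 4.267 clauses per variable.
m = 4.267 * 232 = 989.944.
Rounded to nearest integer: 990.

990


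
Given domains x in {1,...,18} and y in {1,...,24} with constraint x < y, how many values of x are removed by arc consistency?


For the constraint x < y, x needs a supporting value in y's domain.
x can be at most 23 (one less than y's maximum).
Valid x values from domain: 18 out of 18.
Pruned = 18 - 18 = 0.

0


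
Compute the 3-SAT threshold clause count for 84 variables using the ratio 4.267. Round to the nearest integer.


The 3-SAT phase transition occurs at approximately 4.267 clauses per variable.
m = 4.267 * 84 = 358.428.
Rounded to nearest integer: 358.

358


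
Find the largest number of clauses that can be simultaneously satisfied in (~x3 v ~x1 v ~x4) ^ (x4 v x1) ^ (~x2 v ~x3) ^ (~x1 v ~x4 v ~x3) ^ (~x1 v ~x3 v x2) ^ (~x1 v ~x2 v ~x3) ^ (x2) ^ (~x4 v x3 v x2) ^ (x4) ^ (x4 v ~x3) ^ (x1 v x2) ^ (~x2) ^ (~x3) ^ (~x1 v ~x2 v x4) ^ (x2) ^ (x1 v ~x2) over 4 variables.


Enumerate all 16 truth assignments.
For each, count how many of the 16 clauses are satisfied.
The formula is not fully satisfiable, so the maximum is below 16.
Maximum simultaneously satisfiable clauses = 15.

15


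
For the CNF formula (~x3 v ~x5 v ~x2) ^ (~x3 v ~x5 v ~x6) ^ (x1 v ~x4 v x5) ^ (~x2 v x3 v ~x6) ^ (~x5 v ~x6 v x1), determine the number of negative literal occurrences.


Scan each clause for negated literals.
Clause 1: 3 negative; Clause 2: 3 negative; Clause 3: 1 negative; Clause 4: 2 negative; Clause 5: 2 negative.
Total negative literal occurrences = 11.

11


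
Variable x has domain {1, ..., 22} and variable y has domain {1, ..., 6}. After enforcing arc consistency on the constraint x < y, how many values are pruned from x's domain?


For the constraint x < y, x needs a supporting value in y's domain.
x can be at most 5 (one less than y's maximum).
Valid x values from domain: 5 out of 22.
Pruned = 22 - 5 = 17.

17


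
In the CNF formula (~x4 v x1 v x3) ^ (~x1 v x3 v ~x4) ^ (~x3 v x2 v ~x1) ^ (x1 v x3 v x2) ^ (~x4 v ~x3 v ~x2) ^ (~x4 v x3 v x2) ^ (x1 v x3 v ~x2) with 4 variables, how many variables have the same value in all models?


Find all satisfying assignments: 6 model(s).
Check which variables have the same value in every model.
No variable is fixed across all models.
Backbone size = 0.

0


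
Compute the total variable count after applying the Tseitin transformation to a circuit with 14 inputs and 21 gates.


The Tseitin transformation introduces one auxiliary variable per gate.
Total variables = inputs + gates = 14 + 21 = 35.

35


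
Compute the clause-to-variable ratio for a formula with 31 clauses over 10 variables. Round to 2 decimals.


Clause-to-variable ratio = clauses / variables.
31 / 10 = 3.1.

3.1


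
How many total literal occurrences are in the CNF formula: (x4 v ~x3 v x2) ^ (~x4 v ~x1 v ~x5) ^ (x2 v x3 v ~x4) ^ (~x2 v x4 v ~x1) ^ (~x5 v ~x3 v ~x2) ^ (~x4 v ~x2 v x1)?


Clause lengths: 3, 3, 3, 3, 3, 3.
Sum = 3 + 3 + 3 + 3 + 3 + 3 = 18.

18


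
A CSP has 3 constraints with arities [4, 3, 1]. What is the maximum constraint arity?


The arities are: 4, 3, 1.
Scan for the maximum value.
Maximum arity = 4.

4


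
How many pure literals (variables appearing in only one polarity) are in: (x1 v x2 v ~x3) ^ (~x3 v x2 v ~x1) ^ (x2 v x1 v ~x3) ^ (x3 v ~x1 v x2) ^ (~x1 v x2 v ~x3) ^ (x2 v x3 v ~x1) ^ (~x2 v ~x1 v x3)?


A pure literal appears in only one polarity across all clauses.
No pure literals found.
Count = 0.

0


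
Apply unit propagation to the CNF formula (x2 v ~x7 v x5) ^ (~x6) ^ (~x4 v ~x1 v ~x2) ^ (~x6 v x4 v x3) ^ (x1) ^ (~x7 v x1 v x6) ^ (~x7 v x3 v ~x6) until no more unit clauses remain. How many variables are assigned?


Unit propagation repeatedly assigns the literal in any unit clause, then simplifies.
Assignments in order: x6 = F, x1 = T.
No further unit clauses remain.
Total variables assigned = 2.

2


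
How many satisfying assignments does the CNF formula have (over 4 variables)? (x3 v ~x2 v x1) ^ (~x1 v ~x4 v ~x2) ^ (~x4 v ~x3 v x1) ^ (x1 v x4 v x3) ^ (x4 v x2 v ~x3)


Enumerate all 16 truth assignments over 4 variables.
Test each against every clause.
Satisfying assignments found: 7.

7


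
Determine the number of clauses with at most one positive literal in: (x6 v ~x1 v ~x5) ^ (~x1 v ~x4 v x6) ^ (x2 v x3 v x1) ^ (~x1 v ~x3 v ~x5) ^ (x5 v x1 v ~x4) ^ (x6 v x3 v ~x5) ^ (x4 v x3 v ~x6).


A Horn clause has at most one positive literal.
Clause 1: 1 positive lit(s) -> Horn
Clause 2: 1 positive lit(s) -> Horn
Clause 3: 3 positive lit(s) -> not Horn
Clause 4: 0 positive lit(s) -> Horn
Clause 5: 2 positive lit(s) -> not Horn
Clause 6: 2 positive lit(s) -> not Horn
Clause 7: 2 positive lit(s) -> not Horn
Total Horn clauses = 3.

3


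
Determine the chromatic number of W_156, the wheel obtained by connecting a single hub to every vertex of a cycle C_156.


W_156 consists of the cycle C_156 together with a hub vertex adjacent to every cycle vertex.
The cycle C_156 needs 2 colors (even cycle -> 2).
The hub is adjacent to every cycle vertex, so it must receive a new color distinct from all of them.
Chromatic number = 2 + 1 = 3.

3


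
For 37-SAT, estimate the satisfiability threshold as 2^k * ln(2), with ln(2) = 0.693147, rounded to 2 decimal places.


Using the asymptotic formula: threshold ~ 2^k * ln(2).
2^37 = 137438953472.
137438953472 * 0.693147 = 95265398282.26.

95265398282.26


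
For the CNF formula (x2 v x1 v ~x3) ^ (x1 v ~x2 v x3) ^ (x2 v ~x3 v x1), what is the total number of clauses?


Each group enclosed in parentheses joined by ^ is one clause.
Counting the conjuncts: 3 clauses.

3


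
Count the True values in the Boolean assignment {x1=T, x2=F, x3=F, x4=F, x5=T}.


The weight is the number of variables assigned True.
True variables: x1, x5.
Weight = 2.

2


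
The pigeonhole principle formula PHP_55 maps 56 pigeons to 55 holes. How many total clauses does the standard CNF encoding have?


The PHP encoding has two parts:
1) At-least-one-hole clauses: 56 (one per pigeon, each with 55 literals).
2) At-most-one-pigeon-per-hole clauses: 55 holes * C(56,2) = 55 * 1540 = 84700.
Total clauses = 56 + 84700 = 84756.

84756


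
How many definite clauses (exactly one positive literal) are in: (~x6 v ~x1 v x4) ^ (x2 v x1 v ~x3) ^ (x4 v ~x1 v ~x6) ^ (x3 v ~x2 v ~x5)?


A definite clause has exactly one positive literal.
Clause 1: 1 positive -> definite
Clause 2: 2 positive -> not definite
Clause 3: 1 positive -> definite
Clause 4: 1 positive -> definite
Definite clause count = 3.

3


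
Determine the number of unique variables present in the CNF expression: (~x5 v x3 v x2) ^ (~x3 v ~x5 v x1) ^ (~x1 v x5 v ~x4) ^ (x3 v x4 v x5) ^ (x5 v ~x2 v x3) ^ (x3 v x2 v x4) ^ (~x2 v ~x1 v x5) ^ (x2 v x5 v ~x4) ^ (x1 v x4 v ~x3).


Identify each distinct variable in the formula.
Variables found: x1, x2, x3, x4, x5.
Total distinct variables = 5.

5


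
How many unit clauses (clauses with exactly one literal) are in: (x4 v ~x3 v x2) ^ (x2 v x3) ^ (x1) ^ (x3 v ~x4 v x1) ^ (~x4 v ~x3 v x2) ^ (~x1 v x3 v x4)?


A unit clause contains exactly one literal.
Unit clauses found: (x1).
Count = 1.

1


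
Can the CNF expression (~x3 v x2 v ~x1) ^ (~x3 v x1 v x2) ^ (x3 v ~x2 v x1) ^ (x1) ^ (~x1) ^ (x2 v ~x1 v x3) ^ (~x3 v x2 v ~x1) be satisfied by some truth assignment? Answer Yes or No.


Check all 8 possible truth assignments.
Number of satisfying assignments found: 0.
The formula is unsatisfiable.

No


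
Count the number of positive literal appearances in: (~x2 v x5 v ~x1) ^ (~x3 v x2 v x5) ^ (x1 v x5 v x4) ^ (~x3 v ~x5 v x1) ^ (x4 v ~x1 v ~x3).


Scan each clause for unnegated literals.
Clause 1: 1 positive; Clause 2: 2 positive; Clause 3: 3 positive; Clause 4: 1 positive; Clause 5: 1 positive.
Total positive literal occurrences = 8.

8


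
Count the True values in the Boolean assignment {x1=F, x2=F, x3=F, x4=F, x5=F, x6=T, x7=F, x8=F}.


The weight is the number of variables assigned True.
True variables: x6.
Weight = 1.

1


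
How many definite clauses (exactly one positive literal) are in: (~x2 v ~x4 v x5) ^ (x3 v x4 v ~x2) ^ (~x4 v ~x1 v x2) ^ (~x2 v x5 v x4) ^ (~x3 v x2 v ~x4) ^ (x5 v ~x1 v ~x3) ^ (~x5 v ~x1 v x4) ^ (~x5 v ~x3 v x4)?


A definite clause has exactly one positive literal.
Clause 1: 1 positive -> definite
Clause 2: 2 positive -> not definite
Clause 3: 1 positive -> definite
Clause 4: 2 positive -> not definite
Clause 5: 1 positive -> definite
Clause 6: 1 positive -> definite
Clause 7: 1 positive -> definite
Clause 8: 1 positive -> definite
Definite clause count = 6.

6


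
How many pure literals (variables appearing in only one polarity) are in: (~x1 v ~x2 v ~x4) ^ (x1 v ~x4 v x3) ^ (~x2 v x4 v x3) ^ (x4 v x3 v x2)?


A pure literal appears in only one polarity across all clauses.
Pure literals: x3 (positive only).
Count = 1.

1


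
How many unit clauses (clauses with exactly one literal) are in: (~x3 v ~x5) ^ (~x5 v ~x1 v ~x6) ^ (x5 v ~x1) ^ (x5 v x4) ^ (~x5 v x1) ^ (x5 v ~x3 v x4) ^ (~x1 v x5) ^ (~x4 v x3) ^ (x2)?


A unit clause contains exactly one literal.
Unit clauses found: (x2).
Count = 1.

1


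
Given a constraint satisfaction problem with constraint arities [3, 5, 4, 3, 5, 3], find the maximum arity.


The arities are: 3, 5, 4, 3, 5, 3.
Scan for the maximum value.
Maximum arity = 5.

5


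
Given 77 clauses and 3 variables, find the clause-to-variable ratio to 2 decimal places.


Clause-to-variable ratio = clauses / variables.
77 / 3 = 25.67.

25.67


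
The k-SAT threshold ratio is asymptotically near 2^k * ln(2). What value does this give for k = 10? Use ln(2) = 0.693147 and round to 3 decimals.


Using the asymptotic formula: threshold ~ 2^k * ln(2).
2^10 = 1024.
1024 * 0.693147 = 709.783.

709.783


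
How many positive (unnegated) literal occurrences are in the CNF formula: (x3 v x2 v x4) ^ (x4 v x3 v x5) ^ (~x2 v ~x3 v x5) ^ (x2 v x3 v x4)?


Scan each clause for unnegated literals.
Clause 1: 3 positive; Clause 2: 3 positive; Clause 3: 1 positive; Clause 4: 3 positive.
Total positive literal occurrences = 10.

10


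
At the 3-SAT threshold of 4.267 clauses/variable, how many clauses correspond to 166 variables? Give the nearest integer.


The 3-SAT phase transition occurs at approximately 4.267 clauses per variable.
m = 4.267 * 166 = 708.322.
Rounded to nearest integer: 708.

708


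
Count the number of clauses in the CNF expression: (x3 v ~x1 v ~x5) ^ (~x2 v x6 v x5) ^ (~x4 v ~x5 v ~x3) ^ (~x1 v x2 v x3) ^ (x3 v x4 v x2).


Each group enclosed in parentheses joined by ^ is one clause.
Counting the conjuncts: 5 clauses.

5


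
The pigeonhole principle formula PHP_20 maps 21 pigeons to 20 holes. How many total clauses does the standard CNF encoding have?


The PHP encoding has two parts:
1) At-least-one-hole clauses: 21 (one per pigeon, each with 20 literals).
2) At-most-one-pigeon-per-hole clauses: 20 holes * C(21,2) = 20 * 210 = 4200.
Total clauses = 21 + 4200 = 4221.

4221


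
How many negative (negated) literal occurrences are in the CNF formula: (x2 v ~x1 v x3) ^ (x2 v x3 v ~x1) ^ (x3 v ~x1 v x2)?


Scan each clause for negated literals.
Clause 1: 1 negative; Clause 2: 1 negative; Clause 3: 1 negative.
Total negative literal occurrences = 3.

3


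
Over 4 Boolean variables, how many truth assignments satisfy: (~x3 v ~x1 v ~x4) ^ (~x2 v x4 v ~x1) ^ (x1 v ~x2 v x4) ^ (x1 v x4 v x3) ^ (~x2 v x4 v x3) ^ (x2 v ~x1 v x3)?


Enumerate all 16 truth assignments over 4 variables.
Test each against every clause.
Satisfying assignments found: 7.

7


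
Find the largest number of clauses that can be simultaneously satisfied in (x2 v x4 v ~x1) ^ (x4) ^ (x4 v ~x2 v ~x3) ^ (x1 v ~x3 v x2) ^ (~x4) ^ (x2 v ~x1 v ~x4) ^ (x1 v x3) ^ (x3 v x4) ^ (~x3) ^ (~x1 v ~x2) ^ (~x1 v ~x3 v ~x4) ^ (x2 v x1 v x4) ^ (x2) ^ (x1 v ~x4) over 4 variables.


Enumerate all 16 truth assignments.
For each, count how many of the 14 clauses are satisfied.
The formula is not fully satisfiable, so the maximum is below 14.
Maximum simultaneously satisfiable clauses = 12.

12


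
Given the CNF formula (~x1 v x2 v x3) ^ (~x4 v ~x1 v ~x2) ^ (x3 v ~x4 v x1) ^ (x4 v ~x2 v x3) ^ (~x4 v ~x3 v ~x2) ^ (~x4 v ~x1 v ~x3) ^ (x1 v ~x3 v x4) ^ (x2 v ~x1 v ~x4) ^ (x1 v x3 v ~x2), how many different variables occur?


Identify each distinct variable in the formula.
Variables found: x1, x2, x3, x4.
Total distinct variables = 4.

4


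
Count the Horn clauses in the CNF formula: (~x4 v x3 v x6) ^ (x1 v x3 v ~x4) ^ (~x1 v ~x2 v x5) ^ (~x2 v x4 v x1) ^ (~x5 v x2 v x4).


A Horn clause has at most one positive literal.
Clause 1: 2 positive lit(s) -> not Horn
Clause 2: 2 positive lit(s) -> not Horn
Clause 3: 1 positive lit(s) -> Horn
Clause 4: 2 positive lit(s) -> not Horn
Clause 5: 2 positive lit(s) -> not Horn
Total Horn clauses = 1.

1


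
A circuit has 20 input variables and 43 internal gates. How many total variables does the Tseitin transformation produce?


The Tseitin transformation introduces one auxiliary variable per gate.
Total variables = inputs + gates = 20 + 43 = 63.

63


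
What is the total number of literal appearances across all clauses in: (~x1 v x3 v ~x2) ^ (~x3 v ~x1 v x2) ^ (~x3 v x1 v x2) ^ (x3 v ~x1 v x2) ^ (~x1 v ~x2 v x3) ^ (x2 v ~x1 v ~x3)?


Clause lengths: 3, 3, 3, 3, 3, 3.
Sum = 3 + 3 + 3 + 3 + 3 + 3 = 18.

18


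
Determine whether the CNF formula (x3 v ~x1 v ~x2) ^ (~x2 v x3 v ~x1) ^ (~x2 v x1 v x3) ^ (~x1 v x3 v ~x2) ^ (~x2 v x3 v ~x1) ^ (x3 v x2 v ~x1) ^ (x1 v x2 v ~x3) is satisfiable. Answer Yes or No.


Check all 8 possible truth assignments.
Number of satisfying assignments found: 4.
The formula is satisfiable.

Yes


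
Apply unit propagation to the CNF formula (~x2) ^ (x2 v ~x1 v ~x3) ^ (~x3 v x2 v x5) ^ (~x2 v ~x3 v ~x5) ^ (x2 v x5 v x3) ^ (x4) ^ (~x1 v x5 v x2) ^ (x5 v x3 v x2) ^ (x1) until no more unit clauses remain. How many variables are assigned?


Unit propagation repeatedly assigns the literal in any unit clause, then simplifies.
Assignments in order: x2 = F, x4 = T, x1 = T, x3 = F, x5 = T.
No further unit clauses remain.
Total variables assigned = 5.

5


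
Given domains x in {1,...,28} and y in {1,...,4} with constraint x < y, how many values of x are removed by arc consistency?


For the constraint x < y, x needs a supporting value in y's domain.
x can be at most 3 (one less than y's maximum).
Valid x values from domain: 3 out of 28.
Pruned = 28 - 3 = 25.

25


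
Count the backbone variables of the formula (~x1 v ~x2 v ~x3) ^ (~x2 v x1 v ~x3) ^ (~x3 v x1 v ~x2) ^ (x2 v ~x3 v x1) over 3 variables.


Find all satisfying assignments: 5 model(s).
Check which variables have the same value in every model.
No variable is fixed across all models.
Backbone size = 0.

0


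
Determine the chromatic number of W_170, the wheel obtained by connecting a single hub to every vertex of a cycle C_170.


W_170 consists of the cycle C_170 together with a hub vertex adjacent to every cycle vertex.
The cycle C_170 needs 2 colors (even cycle -> 2).
The hub is adjacent to every cycle vertex, so it must receive a new color distinct from all of them.
Chromatic number = 2 + 1 = 3.

3
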